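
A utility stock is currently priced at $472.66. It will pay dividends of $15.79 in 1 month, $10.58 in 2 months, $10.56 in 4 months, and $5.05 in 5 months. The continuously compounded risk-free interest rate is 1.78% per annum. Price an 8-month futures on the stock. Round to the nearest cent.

$435.98

PV(dividends) I = 15.79·e^(−0.0178·1/12) + 10.58·e^(−0.0178·2/12) + 10.56·e^(−0.0178·4/12) + 5.05·e^(−0.0178·5/12)
I = 15.7666 + 10.5487 + 10.4975 + 5.0127 = 41.8255
F = (S − I)·e^(rT) = (472.66 − 41.8255) · e^(0.0178·8/12)
= 430.8345 · e^0.011867 = 430.8345 × 1.011938 = $435.98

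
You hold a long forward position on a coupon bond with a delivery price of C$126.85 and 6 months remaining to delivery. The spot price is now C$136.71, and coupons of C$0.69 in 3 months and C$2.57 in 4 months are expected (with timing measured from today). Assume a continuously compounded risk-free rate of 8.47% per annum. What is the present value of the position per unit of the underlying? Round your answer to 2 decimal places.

PV(remaining coupons) I = 0.69·e^(−0.0847·3/12) + 2.57·e^(−0.0847·4/12) = 3.1740
Current forward F = (S − I)·e^(rT) = (136.71 − 3.1740)·e^(0.0847·6/12) = 133.5360 × 1.043260 = 139.3128
Value (long) = (F − K)·e^(−rT) = (139.3128 − 126.85) × 0.958534 = 11.9460
Value = C$11.95

C$11.95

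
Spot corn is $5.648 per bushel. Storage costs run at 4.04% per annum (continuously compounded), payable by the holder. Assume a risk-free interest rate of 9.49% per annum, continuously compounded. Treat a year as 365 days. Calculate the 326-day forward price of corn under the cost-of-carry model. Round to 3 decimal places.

$6.373 per bushel

Net carry = r + u − y = 0.0949 + 0.0404 − 0.0000 = 0.1353
F = S·e^((r+u−y)T) = 5.648 · e^(0.1353 × 326/365) = 5.648 · e^0.120843
= 5.648 × 1.128448 = $6.373 per bushel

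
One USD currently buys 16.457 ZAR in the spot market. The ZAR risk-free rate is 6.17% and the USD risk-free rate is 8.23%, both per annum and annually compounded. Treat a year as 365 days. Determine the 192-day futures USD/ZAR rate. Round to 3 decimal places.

16.291

By covered interest parity, F = S · (1+r_ZAR)^T / (1+r_USD)^T
= 16.457 × 1.031995 / 1.042480 = 16.457 × 0.989942
F = 16.291 ZAR per USD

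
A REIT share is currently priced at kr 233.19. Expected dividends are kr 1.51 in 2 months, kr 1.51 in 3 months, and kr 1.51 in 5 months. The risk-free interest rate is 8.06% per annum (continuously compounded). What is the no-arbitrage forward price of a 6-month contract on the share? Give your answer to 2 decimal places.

PV(dividends) I = 1.51·e^(−0.0806·2/12) + 1.51·e^(−0.0806·3/12) + 1.51·e^(−0.0806·5/12)
I = 1.4899 + 1.4799 + 1.4601 = 4.4299
F = (S − I)·e^(rT) = (233.19 − 4.4299) · e^(0.0806·6/12)
= 228.7601 · e^0.040300 = 228.7601 × 1.041123 = kr 238.17

kr 238.17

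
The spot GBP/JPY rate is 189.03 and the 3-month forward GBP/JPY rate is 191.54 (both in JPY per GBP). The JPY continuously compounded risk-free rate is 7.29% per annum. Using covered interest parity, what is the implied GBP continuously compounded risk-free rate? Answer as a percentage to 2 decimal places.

F = S·e^((r_JPY − r_GBP)T) ⇒ r_GBP = r_JPY − ln(F/S)/T
ln(191.54/189.03) = 0.013191; /(3/12) = 0.052764
r_GBP = 0.0729 − 0.052764 = 0.020136
r_GBP = 2.01%

2.01%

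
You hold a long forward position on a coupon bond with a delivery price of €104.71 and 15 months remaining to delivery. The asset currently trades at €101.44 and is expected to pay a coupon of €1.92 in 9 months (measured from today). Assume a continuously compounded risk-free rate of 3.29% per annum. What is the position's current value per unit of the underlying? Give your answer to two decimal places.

-€0.92

PV(remaining coupons) I = 1.92·e^(−0.0329·9/12) = 1.8732
Current forward F = (S − I)·e^(rT) = (101.44 − 1.8732)·e^(0.0329·15/12) = 99.5668 × 1.041982 = 103.7468
Value (long) = (F − K)·e^(−rT) = (103.7468 − 104.71) × 0.959709 = -0.9244
Value = -€0.92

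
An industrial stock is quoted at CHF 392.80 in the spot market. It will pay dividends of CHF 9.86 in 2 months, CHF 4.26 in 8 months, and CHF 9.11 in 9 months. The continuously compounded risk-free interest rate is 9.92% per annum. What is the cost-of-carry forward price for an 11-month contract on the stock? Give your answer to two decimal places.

PV(dividends) I = 9.86·e^(−0.0992·2/12) + 4.26·e^(−0.0992·8/12) + 9.11·e^(−0.0992·9/12)
I = 9.6983 + 3.9874 + 8.4568 = 22.1425
F = (S − I)·e^(rT) = (392.80 − 22.1425) · e^(0.0992·11/12)
= 370.6575 · e^0.090933 = 370.6575 × 1.095196 = CHF 405.94

CHF 405.94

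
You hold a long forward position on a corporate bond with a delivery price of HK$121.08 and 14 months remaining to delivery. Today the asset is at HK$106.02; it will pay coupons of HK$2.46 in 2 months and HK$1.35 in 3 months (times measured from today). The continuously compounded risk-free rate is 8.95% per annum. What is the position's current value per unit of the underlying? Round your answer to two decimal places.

-HK$6.80

PV(remaining coupons) I = 2.46·e^(−0.0895·2/12) + 1.35·e^(−0.0895·3/12) = 3.7437
Current forward F = (S − I)·e^(rT) = (106.02 − 3.7437)·e^(0.0895·14/12) = 102.2763 × 1.110063 = 113.5331
Value (long) = (F − K)·e^(−rT) = (113.5331 − 121.08) × 0.900850 = -6.7986
Value = -HK$6.80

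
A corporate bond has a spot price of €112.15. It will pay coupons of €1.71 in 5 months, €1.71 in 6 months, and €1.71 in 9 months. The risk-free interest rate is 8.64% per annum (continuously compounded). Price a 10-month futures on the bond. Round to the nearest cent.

PV(coupons) I = 1.71·e^(−0.0864·5/12) + 1.71·e^(−0.0864·6/12) + 1.71·e^(−0.0864·9/12)
I = 1.6495 + 1.6377 + 1.6027 = 4.8899
F = (S − I)·e^(rT) = (112.15 − 4.8899) · e^(0.0864·10/12)
= 107.2601 · e^0.072000 = 107.2601 × 1.074655 = €115.27

€115.27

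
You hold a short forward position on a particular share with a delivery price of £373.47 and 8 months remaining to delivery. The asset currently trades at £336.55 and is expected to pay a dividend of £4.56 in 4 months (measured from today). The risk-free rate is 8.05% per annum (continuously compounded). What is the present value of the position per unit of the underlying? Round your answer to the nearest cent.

£21.84

PV(remaining dividends) I = 4.56·e^(−0.0805·4/12) = 4.4393
Current forward F = (S − I)·e^(rT) = (336.55 − 4.4393)·e^(0.0805·8/12) = 332.1107 × 1.055133 = 350.4210
Value (long) = (F − K)·e^(−rT) = (350.4210 − 373.47) × 0.947748 = -21.8446
Short position value = −(long value) = £21.84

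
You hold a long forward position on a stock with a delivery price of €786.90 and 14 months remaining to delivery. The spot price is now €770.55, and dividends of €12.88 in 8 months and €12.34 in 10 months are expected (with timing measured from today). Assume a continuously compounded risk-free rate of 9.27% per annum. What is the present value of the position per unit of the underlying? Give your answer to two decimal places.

PV(remaining dividends) I = 12.88·e^(−0.0927·8/12) + 12.34·e^(−0.0927·10/12) = 23.5307
Current forward F = (S − I)·e^(rT) = (770.55 − 23.5307)·e^(0.0927·14/12) = 747.0193 × 1.114215 = 832.3401
Value (long) = (F − K)·e^(−rT) = (832.3401 − 786.90) × 0.897493 = 40.7822
Value = €40.78

€40.78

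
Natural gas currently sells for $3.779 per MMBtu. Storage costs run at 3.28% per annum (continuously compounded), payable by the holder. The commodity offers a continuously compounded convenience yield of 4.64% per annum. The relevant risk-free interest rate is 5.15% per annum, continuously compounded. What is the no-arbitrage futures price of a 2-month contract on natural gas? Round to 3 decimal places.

$3.803 per MMBtu

Net carry = r + u − y = 0.0515 + 0.0328 − 0.0464 = 0.0379
F = S·e^((r+u−y)T) = 3.779 · e^(0.0379 × 2/12) = 3.779 · e^0.006317
= 3.779 × 1.006337 = $3.803 per MMBtu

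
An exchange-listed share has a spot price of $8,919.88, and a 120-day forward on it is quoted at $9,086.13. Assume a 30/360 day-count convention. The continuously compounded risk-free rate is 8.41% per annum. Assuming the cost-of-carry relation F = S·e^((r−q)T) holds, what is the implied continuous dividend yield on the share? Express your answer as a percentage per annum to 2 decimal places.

From F = S·e^((r−q)T): (r − q) = ln(F/S)/T
ln(9086.13/8919.88) = ln(1.018638) = 0.018466
(r − q) = 0.018466 / (120/360) = 0.055398
q = r − ln(F/S)/T = 0.0841 − 0.055398 = 0.028702
q = 2.87%

2.87%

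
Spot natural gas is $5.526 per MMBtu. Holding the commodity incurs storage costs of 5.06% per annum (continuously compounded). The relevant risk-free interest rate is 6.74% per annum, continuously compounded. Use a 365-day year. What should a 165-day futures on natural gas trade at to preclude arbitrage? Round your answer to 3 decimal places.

$5.829 per MMBtu

Net carry = r + u − y = 0.0674 + 0.0506 − 0.0000 = 0.1180
F = S·e^((r+u−y)T) = 5.526 · e^(0.1180 × 165/365) = 5.526 · e^0.053342
= 5.526 × 1.054790 = $5.829 per MMBtu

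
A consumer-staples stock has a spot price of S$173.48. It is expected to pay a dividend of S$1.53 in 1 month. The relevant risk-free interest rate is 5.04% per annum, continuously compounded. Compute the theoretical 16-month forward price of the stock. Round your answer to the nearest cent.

PV(dividends) I = 1.53·e^(−0.0504·1/12)
I = 1.5236
F = (S − I)·e^(rT) = (173.48 − 1.5236) · e^(0.0504·16/12)
= 171.9564 · e^0.067200 = 171.9564 × 1.069509 = S$183.91

S$183.91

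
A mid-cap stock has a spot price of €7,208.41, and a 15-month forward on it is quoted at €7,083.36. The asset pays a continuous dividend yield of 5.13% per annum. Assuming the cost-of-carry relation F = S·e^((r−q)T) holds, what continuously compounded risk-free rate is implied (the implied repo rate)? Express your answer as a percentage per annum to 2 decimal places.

3.73%

From F = S·e^((r−q)T): (r − q) = ln(F/S)/T
ln(7083.36/7208.41) = ln(0.982652) = -0.017500
(r − q) = -0.017500 / (15/12) = -0.014000
r = ln(F/S)/T + q = -0.014000 + 0.0513 = 0.037300
r = 3.73%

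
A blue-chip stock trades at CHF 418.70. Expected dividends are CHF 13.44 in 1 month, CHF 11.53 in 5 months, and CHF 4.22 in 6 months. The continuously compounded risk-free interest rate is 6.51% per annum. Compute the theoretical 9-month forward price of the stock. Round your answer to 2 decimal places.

PV(dividends) I = 13.44·e^(−0.0651·1/12) + 11.53·e^(−0.0651·5/12) + 4.22·e^(−0.0651·6/12)
I = 13.3673 + 11.2215 + 4.0849 = 28.6737
F = (S − I)·e^(rT) = (418.70 − 28.6737) · e^(0.0651·9/12)
= 390.0263 · e^0.048825 = 390.0263 × 1.050037 = CHF 409.54

CHF 409.54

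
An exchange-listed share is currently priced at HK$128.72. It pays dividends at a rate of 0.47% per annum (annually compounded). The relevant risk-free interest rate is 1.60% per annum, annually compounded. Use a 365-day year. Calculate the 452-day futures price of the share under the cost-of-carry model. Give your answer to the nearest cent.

HK$130.52

F = S · (1+r)^T / (1+q)^T
= 128.72 × 1.019851 / 1.005824 = 128.72 × 1.013946
F = HK$130.52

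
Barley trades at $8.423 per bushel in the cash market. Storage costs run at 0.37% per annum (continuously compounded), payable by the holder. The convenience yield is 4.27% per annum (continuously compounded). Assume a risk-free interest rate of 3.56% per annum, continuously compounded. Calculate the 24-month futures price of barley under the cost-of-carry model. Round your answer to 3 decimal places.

$8.366 per bushel

Net carry = r + u − y = 0.0356 + 0.0037 − 0.0427 = -0.0034
F = S·e^((r+u−y)T) = 8.423 · e^(-0.0034 × 24/12) = 8.423 · e^-0.006800
= 8.423 × 0.993223 = $8.366 per bushel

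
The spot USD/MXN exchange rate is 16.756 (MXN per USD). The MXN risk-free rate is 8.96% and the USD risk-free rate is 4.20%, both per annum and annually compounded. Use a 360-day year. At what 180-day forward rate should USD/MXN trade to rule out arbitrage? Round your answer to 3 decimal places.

17.134

By covered interest parity, F = S · (1+r_MXN)^T / (1+r_USD)^T
= 16.756 × 1.043839 / 1.020784 = 16.756 × 1.022586
F = 17.134 MXN per USD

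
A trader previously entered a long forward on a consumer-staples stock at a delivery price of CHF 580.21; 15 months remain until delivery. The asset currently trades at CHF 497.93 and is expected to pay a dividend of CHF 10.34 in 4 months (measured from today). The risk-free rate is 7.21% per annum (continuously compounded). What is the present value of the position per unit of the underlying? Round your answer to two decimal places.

-CHF 42.37

PV(remaining dividends) I = 10.34·e^(−0.0721·4/12) = 10.0945
Current forward F = (S − I)·e^(rT) = (497.93 − 10.0945)·e^(0.0721·15/12) = 487.8355 × 1.094311 = 533.8438
Value (long) = (F − K)·e^(−rT) = (533.8438 − 580.21) × 0.913817 = -42.3702
Value = -CHF 42.37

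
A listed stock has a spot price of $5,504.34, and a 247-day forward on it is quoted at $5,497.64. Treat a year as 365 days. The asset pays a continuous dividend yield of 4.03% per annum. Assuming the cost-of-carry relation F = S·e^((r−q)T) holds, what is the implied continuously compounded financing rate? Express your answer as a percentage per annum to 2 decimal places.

From F = S·e^((r−q)T): (r − q) = ln(F/S)/T
ln(5497.64/5504.34) = ln(0.998783) = -0.001218
(r − q) = -0.001218 / (247/365) = -0.001800
r = ln(F/S)/T + q = -0.001800 + 0.0403 = 0.038500
r = 3.85%

3.85%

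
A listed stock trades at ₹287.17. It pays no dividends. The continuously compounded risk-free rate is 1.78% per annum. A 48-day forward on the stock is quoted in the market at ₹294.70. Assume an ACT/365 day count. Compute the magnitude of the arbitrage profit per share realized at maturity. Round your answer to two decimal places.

₹6.86 per share

Fair forward: F* = S·e^(carry·T), with carry = r = 0.0178
F* = 287.17 · e^(0.0178 × 48/365) = 287.17 · e^0.002341 = 287.17 × 1.002344 = ₹287.8431
Market ₹294.70 > fair ₹287.8431: forward overpriced → cash-and-carry (buy spot, short the forward).
At maturity, profit = |F_mkt − F*| = |294.70 − 287.8431| = ₹6.86 per share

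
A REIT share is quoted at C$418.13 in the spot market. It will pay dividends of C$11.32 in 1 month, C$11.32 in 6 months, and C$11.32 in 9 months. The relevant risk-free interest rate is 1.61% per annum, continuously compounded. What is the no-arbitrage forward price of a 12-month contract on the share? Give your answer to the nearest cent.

PV(dividends) I = 11.32·e^(−0.0161·1/12) + 11.32·e^(−0.0161·6/12) + 11.32·e^(−0.0161·9/12)
I = 11.3048 + 11.2292 + 11.1841 = 33.7181
F = (S − I)·e^(rT) = (418.13 − 33.7181) · e^(0.0161·12/12)
= 384.4119 · e^0.016100 = 384.4119 × 1.016230 = C$390.65

C$390.65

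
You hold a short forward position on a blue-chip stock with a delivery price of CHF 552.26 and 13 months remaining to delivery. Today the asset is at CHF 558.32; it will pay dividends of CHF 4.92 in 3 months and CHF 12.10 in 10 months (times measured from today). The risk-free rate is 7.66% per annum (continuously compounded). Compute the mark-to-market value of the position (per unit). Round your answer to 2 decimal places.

-CHF 33.86

PV(remaining dividends) I = 4.92·e^(−0.0766·3/12) + 12.10·e^(−0.0766·10/12) = 16.1784
Current forward F = (S − I)·e^(rT) = (558.32 − 16.1784)·e^(0.0766·13/12) = 542.1416 × 1.086524 = 589.0499
Value (long) = (F − K)·e^(−rT) = (589.0499 − 552.26) × 0.920366 = 33.8602
Short position value = −(long value) = -CHF 33.86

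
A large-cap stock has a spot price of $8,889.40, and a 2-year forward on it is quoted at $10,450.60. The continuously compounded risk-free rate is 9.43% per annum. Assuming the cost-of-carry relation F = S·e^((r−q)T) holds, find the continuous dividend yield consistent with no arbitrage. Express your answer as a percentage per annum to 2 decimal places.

From F = S·e^((r−q)T): (r − q) = ln(F/S)/T
ln(10450.60/8889.40) = ln(1.175625) = 0.161800
(r − q) = 0.161800 / (2) = 0.080900
q = r − ln(F/S)/T = 0.0943 − 0.080900 = 0.013400
q = 1.34%

1.34%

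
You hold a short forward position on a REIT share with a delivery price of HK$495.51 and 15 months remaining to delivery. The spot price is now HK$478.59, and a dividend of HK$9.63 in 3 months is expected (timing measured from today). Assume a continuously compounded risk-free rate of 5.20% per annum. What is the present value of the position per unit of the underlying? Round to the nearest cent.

-HK$4.76

PV(remaining dividends) I = 9.63·e^(−0.0520·3/12) = 9.5056
Current forward F = (S − I)·e^(rT) = (478.59 − 9.5056)·e^(0.0520·15/12) = 469.0844 × 1.067159 = 500.5876
Value (long) = (F − K)·e^(−rT) = (500.5876 − 495.51) × 0.937067 = 4.7581
Short position value = −(long value) = -HK$4.76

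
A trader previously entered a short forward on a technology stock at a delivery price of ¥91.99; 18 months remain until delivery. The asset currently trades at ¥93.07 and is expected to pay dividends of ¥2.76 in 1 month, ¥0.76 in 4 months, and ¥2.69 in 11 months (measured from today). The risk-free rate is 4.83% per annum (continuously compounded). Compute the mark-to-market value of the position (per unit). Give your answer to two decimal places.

-¥1.44

PV(remaining dividends) I = 2.76·e^(−0.0483·1/12) + 0.76·e^(−0.0483·4/12) + 2.69·e^(−0.0483·11/12) = 6.0703
Current forward F = (S − I)·e^(rT) = (93.07 − 6.0703)·e^(0.0483·18/12) = 86.9997 × 1.075139 = 93.5368
Value (long) = (F − K)·e^(−rT) = (93.5368 − 91.99) × 0.930112 = 1.4387
Short position value = −(long value) = -¥1.44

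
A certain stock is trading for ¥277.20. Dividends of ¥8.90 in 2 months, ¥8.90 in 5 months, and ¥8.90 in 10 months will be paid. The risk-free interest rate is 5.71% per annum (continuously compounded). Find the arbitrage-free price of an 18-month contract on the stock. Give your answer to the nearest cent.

PV(dividends) I = 8.90·e^(−0.0571·2/12) + 8.90·e^(−0.0571·5/12) + 8.90·e^(−0.0571·10/12)
I = 8.8157 + 8.6908 + 8.4864 = 25.9929
F = (S − I)·e^(rT) = (277.20 − 25.9929) · e^(0.0571·18/12)
= 251.2071 · e^0.085650 = 251.2071 × 1.089425 = ¥273.67

¥273.67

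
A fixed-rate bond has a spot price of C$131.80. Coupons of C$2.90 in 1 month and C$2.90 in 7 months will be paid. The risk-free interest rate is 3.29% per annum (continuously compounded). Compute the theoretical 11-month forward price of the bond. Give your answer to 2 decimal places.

PV(coupons) I = 2.90·e^(−0.0329·1/12) + 2.90·e^(−0.0329·7/12)
I = 2.8921 + 2.8449 = 5.7370
F = (S − I)·e^(rT) = (131.80 − 5.7370) · e^(0.0329·11/12)
= 126.0630 · e^0.030158 = 126.0630 × 1.030617 = C$129.92

C$129.92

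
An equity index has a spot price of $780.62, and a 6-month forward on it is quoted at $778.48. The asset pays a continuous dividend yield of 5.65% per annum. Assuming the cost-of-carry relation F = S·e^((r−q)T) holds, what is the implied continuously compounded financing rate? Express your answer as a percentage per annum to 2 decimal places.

From F = S·e^((r−q)T): (r − q) = ln(F/S)/T
ln(778.48/780.62) = ln(0.997259) = -0.002745
(r − q) = -0.002745 / (6/12) = -0.005490
r = ln(F/S)/T + q = -0.005490 + 0.0565 = 0.051010
r = 5.10%

5.10%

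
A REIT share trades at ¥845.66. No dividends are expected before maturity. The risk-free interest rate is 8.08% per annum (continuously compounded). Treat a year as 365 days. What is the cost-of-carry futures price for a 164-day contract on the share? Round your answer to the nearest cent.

F = S·e^(rT) = 845.66 · e^(0.0808 × 164/365)
= 845.66 · e^0.036305 = 845.66 × 1.036972
F = ¥876.93

¥876.93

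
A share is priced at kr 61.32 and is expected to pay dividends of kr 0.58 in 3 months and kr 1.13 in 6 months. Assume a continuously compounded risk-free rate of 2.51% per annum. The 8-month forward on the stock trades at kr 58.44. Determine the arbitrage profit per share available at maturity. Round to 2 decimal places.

PV(dividends) I = 0.58·e^(−0.0251·3/12) + 1.13·e^(−0.0251·6/12) = 1.6923
Fair forward F* = (S − I)·e^(rT) = (61.32 − 1.6923)·e^0.016733 = 59.6277 × 1.016874 = 60.6339
Market kr 58.44 < fair 60.6339: forward underpriced → reverse cash-and-carry (short the stock, invest proceeds at r, pay the dividends, go long the forward).
Profit at T = |F_mkt − F*| = |58.44 − 60.6339| = kr 2.19 per share

kr 2.19 per share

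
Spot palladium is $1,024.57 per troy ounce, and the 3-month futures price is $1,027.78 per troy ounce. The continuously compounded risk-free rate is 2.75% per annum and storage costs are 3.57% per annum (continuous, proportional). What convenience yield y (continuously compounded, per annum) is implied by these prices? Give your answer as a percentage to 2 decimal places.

F = S·e^((r+u−y)T) ⇒ (r+u−y) = ln(F/S)/T
ln(1027.78/1024.57) = 0.003128; /T ⇒ 0.012512
y = r + u − ln(F/S)/T = 0.0275 + 0.0357 − 0.012512 = 0.050688
y = 5.07%

5.07%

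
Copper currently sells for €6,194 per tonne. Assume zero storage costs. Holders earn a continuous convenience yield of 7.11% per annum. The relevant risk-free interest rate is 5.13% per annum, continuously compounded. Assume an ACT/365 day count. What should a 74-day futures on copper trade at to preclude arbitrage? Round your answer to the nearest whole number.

Net carry = r + u − y = 0.0513 + 0.0000 − 0.0711 = -0.0198
F = S·e^((r+u−y)T) = 6194 · e^(-0.0198 × 74/365) = 6194 · e^-0.004014
= 6194 × 0.995994 = €6,169 per tonne

€6,169 per tonne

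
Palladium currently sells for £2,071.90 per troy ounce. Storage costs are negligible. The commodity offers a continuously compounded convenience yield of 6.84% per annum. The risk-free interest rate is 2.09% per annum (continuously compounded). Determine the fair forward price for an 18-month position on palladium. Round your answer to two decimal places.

£1,929.41 per troy ounce

Net carry = r + u − y = 0.0209 + 0.0000 − 0.0684 = -0.0475
F = S·e^((r+u−y)T) = 2071.90 · e^(-0.0475 × 18/12) = 2071.90 · e^-0.07125000
= 2071.90 × 0.93122906 = £1,929.41 per troy ounce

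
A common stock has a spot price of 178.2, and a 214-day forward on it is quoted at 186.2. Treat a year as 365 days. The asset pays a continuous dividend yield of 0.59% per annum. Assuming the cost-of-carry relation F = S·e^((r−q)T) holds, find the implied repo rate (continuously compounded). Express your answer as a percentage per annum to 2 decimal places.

8.08%

From F = S·e^((r−q)T): (r − q) = ln(F/S)/T
ln(186.2/178.2) = ln(1.044893) = 0.043914
(r − q) = 0.043914 / (214/365) = 0.074900
r = ln(F/S)/T + q = 0.074900 + 0.0059 = 0.080800
r = 8.08%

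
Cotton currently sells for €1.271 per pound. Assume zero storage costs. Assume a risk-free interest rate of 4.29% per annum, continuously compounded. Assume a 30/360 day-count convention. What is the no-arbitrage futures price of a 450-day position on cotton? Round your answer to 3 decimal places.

€1.341 per pound

F = S·e^(rT) = 1.271 · e^(0.0429 × 450/360) = 1.271 · e^0.053625
= 1.271 × 1.055089 = €1.341 per pound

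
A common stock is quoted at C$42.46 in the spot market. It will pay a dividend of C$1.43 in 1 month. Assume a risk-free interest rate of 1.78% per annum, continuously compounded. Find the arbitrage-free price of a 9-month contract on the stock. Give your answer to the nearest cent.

PV(dividends) I = 1.43·e^(−0.0178·1/12)
I = 1.4279
F = (S − I)·e^(rT) = (42.46 − 1.4279) · e^(0.0178·9/12)
= 41.0321 · e^0.013350 = 41.0321 × 1.013440 = C$41.58

C$41.58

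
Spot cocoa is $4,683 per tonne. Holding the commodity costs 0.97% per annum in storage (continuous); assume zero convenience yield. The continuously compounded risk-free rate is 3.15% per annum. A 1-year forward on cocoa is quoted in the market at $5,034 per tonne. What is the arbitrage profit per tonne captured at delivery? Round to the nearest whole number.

$154 per tonne

Fair forward: F* = S·e^(carry·T), with carry = (r + u) = 0.0315 + 0.0097 = 0.0412
F* = 4683 · e^(0.0412 × 1) = 4683 · e^0.041200 = 4683 × 1.042060 = $4879.9670
Market $5034 > fair $4879.9670: forward overpriced → cash-and-carry (buy spot, short the forward).
At maturity, profit = |F_mkt − F*| = |5034 − 4879.9670| = $154 per tonne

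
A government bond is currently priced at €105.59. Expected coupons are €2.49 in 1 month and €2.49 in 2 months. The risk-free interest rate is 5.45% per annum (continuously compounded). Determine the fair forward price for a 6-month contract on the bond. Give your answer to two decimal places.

€103.42

PV(coupons) I = 2.49·e^(−0.0545·1/12) + 2.49·e^(−0.0545·2/12)
I = 2.4787 + 2.4675 = 4.9462
F = (S − I)·e^(rT) = (105.59 − 4.9462) · e^(0.0545·6/12)
= 100.6438 · e^0.027250 = 100.6438 × 1.027625 = €103.42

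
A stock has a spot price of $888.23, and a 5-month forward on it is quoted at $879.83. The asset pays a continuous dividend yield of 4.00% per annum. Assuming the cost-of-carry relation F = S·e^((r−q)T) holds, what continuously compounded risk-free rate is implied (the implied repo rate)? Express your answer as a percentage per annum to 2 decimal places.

From F = S·e^((r−q)T): (r − q) = ln(F/S)/T
ln(879.83/888.23) = ln(0.990543) = -0.009502
(r − q) = -0.009502 / (5/12) = -0.022805
r = ln(F/S)/T + q = -0.022805 + 0.0400 = 0.017195
r = 1.72%

1.72%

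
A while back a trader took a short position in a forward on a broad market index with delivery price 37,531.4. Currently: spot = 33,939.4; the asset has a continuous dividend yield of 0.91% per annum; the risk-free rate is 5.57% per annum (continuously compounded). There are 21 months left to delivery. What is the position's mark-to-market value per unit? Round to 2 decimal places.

Current fair forward for the remaining 21 months: F = S·e^((r − q)·T), (r − q) = 0.0557 − 0.0091 = 0.0466
F = 33939.4 · e^(0.0466 × 21/12) = 33939.4 × 1.08496746 = 36823.1446
Value of long forward = (F − K)·e^(−rT) = (36823.1446 − 37531.4) · e^(−0.0557·21/12)
= -708.2554 × 0.90712502 = -642.48
Short position value = −(long value) = 642.48

642.48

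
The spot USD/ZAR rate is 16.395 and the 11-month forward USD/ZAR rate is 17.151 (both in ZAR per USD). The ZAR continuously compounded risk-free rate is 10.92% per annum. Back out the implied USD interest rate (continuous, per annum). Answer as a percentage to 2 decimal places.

6.00%

F = S·e^((r_ZAR − r_USD)T) ⇒ r_USD = r_ZAR − ln(F/S)/T
ln(17.151/16.395) = 0.045080; /(11/12) = 0.049178
r_USD = 0.1092 − 0.049178 = 0.060022
r_USD = 6.00%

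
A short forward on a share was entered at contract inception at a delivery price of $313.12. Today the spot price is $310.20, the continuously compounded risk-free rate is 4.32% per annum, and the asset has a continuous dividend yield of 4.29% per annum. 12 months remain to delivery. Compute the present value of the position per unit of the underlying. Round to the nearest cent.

$2.71

Current fair forward for the remaining 12 months: F = S·e^((r − q)·T), (r − q) = 0.0432 − 0.0429 = 0.0003
F = 310.20 · e^(0.0003 × 12/12) = 310.20 × 1.000300 = 310.2931
Value of long forward = (F − K)·e^(−rT) = (310.2931 − 313.12) · e^(−0.0432·12/12)
= -2.8269 × 0.957720 = -2.71
Short position value = −(long value) = $2.71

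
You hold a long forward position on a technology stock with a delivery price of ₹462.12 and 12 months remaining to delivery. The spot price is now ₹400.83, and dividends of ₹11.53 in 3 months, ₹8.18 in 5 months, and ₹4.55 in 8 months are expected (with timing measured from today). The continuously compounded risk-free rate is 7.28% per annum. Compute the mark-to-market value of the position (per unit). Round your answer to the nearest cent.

-₹52.44

PV(remaining dividends) I = 11.53·e^(−0.0728·3/12) + 8.18·e^(−0.0728·5/12) + 4.55·e^(−0.0728·8/12) = 23.5921
Current forward F = (S − I)·e^(rT) = (400.83 − 23.5921)·e^(0.0728·12/12) = 377.2379 × 1.075515 = 405.7250
Value (long) = (F − K)·e^(−rT) = (405.7250 − 462.12) × 0.929787 = -52.4353
Value = -₹52.44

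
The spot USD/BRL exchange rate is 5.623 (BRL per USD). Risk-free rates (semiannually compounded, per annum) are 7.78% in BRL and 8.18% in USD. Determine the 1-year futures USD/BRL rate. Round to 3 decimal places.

By covered interest parity, F = S · (1+r_BRL/2)^(2T) / (1+r_USD/2)^(2T)
= 5.623 × 1.079313 / 1.083473 = 5.623 × 0.996160
F = 5.601 BRL per USD

5.601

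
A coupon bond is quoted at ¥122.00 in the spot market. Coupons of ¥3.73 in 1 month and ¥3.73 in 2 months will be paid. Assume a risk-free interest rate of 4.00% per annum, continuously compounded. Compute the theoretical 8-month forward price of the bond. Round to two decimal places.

¥117.67

PV(coupons) I = 3.73·e^(−0.0400·1/12) + 3.73·e^(−0.0400·2/12)
I = 3.7176 + 3.7052 = 7.4228
F = (S − I)·e^(rT) = (122.00 − 7.4228) · e^(0.0400·8/12)
= 114.5772 · e^0.026667 = 114.5772 × 1.027026 = ¥117.67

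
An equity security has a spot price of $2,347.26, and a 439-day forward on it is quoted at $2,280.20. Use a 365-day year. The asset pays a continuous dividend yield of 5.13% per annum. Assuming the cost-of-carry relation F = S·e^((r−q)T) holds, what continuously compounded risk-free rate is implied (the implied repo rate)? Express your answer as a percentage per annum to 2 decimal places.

From F = S·e^((r−q)T): (r − q) = ln(F/S)/T
ln(2280.20/2347.26) = ln(0.971431) = -0.028985
(r − q) = -0.028985 / (439/365) = -0.024099
r = ln(F/S)/T + q = -0.024099 + 0.0513 = 0.027201
r = 2.72%

2.72%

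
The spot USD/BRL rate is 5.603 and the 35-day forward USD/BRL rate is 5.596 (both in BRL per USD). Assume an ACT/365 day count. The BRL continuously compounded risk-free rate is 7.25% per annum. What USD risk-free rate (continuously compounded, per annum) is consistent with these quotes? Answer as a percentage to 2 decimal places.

8.55%

F = S·e^((r_BRL − r_USD)T) ⇒ r_USD = r_BRL − ln(F/S)/T
ln(5.596/5.603) = -0.001250; /(35/365) = -0.013036
r_USD = 0.0725 + 0.013036 = 0.085536
r_USD = 8.55%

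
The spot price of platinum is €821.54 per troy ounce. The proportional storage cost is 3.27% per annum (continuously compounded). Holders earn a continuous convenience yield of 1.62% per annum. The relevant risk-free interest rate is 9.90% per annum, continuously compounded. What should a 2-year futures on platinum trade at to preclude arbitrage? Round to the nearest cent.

Net carry = r + u − y = 0.0990 + 0.0327 − 0.0162 = 0.1155
F = S·e^((r+u−y)T) = 821.54 · e^(0.1155 × 2) = 821.54 · e^0.231000
= 821.54 × 1.259859 = €1,035.02 per troy ounce

€1,035.02 per troy ounce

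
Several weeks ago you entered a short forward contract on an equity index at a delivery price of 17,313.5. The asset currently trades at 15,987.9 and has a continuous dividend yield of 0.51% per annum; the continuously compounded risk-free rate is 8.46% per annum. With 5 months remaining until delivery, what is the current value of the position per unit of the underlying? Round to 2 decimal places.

Current fair forward for the remaining 5 months: F = S·e^((r − q)·T), (r − q) = 0.0846 − 0.0051 = 0.0795
F = 15987.9 · e^(0.0795 × 5/12) = 15987.9 × 1.03367974 = 16526.3683
Value of long forward = (F − K)·e^(−rT) = (16526.3683 − 17313.5) · e^(−0.0846·5/12)
= -787.1317 × 0.96536405 = -759.87
Short position value = −(long value) = 759.87

759.87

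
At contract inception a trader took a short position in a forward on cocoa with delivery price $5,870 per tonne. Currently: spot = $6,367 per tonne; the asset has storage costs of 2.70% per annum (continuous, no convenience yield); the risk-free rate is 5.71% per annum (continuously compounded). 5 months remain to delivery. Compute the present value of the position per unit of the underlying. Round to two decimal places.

Current fair forward for the remaining 5 months: F = S·e^((r + u)·T), (r + u) = 0.0571 + 0.0270 = 0.0841
F = 6367 · e^(0.0841 × 5/12) = 6367 × 1.03566286 = 6594.0654
Value of long forward = (F − K)·e^(−rT) = (6594.0654 − 5870) · e^(−0.0571·5/12)
= 724.0654 × 0.97648912 = 707.04
Short position value = −(long value) = -$707.04

-$707.04 per tonne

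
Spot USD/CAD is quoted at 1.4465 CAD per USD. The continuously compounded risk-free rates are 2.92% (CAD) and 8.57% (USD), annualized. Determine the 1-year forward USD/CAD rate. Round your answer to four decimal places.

F = S·e^((r_CAD − r_USD)T) = 1.4465 · e^((0.0292 − 0.0857) × 1)
= 1.4465 · e^-0.056500 = 1.4465 × 0.945066
F = 1.3670 CAD per USD

1.3670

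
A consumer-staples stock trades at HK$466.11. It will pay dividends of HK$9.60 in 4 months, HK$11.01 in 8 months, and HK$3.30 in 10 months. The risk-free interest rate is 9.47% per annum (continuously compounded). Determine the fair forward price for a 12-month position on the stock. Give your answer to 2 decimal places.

PV(dividends) I = 9.60·e^(−0.0947·4/12) + 11.01·e^(−0.0947·8/12) + 3.30·e^(−0.0947·10/12)
I = 9.3017 + 10.3364 + 3.0496 = 22.6877
F = (S − I)·e^(rT) = (466.11 − 22.6877) · e^(0.0947·12/12)
= 443.4223 · e^0.094700 = 443.4223 × 1.099329 = HK$487.47

HK$487.47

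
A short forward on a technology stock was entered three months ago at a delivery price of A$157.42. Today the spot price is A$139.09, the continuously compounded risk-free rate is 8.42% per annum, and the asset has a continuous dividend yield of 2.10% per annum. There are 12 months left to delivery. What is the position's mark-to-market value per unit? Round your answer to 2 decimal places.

A$8.51

Current fair forward for the remaining 12 months: F = S·e^((r − q)·T), (r − q) = 0.0842 − 0.0210 = 0.0632
F = 139.09 · e^(0.0632 × 12/12) = 139.09 × 1.065240 = 148.1642
Value of long forward = (F − K)·e^(−rT) = (148.1642 − 157.42) · e^(−0.0842·12/12)
= -9.2558 × 0.919247 = -8.51
Short position value = −(long value) = A$8.51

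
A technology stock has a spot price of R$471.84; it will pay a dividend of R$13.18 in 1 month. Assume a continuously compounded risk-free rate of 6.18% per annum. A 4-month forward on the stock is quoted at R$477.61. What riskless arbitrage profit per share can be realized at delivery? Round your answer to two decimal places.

R$9.33 per share

PV(dividends) I = 13.18·e^(−0.0618·1/12) = 13.1123
Fair forward F* = (S − I)·e^(rT) = (471.84 − 13.1123)·e^0.020600 = 458.7277 × 1.020814 = 468.2757
Market R$477.61 > fair 468.2757: forward overpriced → cash-and-carry (borrow at r, buy the stock and collect the dividends, short the forward).
Profit at T = |F_mkt − F*| = |477.61 − 468.2757| = R$9.33 per share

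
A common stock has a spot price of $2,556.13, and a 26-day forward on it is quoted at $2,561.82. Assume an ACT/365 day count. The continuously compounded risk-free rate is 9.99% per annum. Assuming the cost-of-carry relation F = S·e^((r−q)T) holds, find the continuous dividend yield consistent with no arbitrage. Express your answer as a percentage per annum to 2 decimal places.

6.87%

From F = S·e^((r−q)T): (r − q) = ln(F/S)/T
ln(2561.82/2556.13) = ln(1.002226) = 0.002224
(r − q) = 0.002224 / (26/365) = 0.031222
q = r − ln(F/S)/T = 0.0999 − 0.031222 = 0.068678
q = 6.87%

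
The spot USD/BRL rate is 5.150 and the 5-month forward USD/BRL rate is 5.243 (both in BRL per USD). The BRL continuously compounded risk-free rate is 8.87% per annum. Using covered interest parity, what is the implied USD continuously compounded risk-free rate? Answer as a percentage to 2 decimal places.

F = S·e^((r_BRL − r_USD)T) ⇒ r_USD = r_BRL − ln(F/S)/T
ln(5.243/5.150) = 0.017897; /(5/12) = 0.042953
r_USD = 0.0887 − 0.042953 = 0.045747
r_USD = 4.57%

4.57%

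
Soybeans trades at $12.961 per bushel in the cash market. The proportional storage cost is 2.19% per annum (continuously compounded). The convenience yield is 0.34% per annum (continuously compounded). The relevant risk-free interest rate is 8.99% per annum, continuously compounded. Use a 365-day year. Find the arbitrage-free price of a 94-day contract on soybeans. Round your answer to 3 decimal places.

Net carry = r + u − y = 0.0899 + 0.0219 − 0.0034 = 0.1084
F = S·e^((r+u−y)T) = 12.961 · e^(0.1084 × 94/365) = 12.961 · e^0.027917
= 12.961 × 1.028310 = $13.328 per bushel

$13.328 per bushel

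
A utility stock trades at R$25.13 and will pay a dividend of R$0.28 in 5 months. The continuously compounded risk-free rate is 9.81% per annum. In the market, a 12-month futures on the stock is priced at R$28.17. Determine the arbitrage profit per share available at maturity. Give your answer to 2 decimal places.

R$0.75 per share

PV(dividends) I = 0.28·e^(−0.0981·5/12) = 0.2688
Fair futures F* = (S − I)·e^(rT) = (25.13 − 0.2688)·e^0.098100 = 24.8612 × 1.103073 = 27.4237
Market R$28.17 > fair 27.4237: forward overpriced → cash-and-carry (borrow at r, buy the stock and collect the dividends, short the forward).
Profit at T = |F_mkt − F*| = |28.17 − 27.4237| = R$0.75 per share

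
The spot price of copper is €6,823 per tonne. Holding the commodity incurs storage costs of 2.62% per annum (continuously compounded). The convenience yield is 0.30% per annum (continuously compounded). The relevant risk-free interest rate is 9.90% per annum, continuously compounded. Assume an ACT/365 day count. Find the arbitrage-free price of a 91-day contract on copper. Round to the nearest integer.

€7,034 per tonne

Net carry = r + u − y = 0.0990 + 0.0262 − 0.0030 = 0.1222
F = S·e^((r+u−y)T) = 6823 · e^(0.1222 × 91/365) = 6823 · e^0.030466
= 6823 × 1.030935 = €7,034 per tonne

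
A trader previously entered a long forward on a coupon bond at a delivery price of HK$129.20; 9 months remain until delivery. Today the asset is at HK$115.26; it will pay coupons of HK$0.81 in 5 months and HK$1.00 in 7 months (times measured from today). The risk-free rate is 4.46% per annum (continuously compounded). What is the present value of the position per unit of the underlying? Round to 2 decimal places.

PV(remaining coupons) I = 0.81·e^(−0.0446·5/12) + 1.00·e^(−0.0446·7/12) = 1.7694
Current forward F = (S − I)·e^(rT) = (115.26 − 1.7694)·e^(0.0446·9/12) = 113.4906 × 1.034016 = 117.3511
Value (long) = (F − K)·e^(−rT) = (117.3511 − 129.20) × 0.967103 = -11.4591
Value = -HK$11.46

-HK$11.46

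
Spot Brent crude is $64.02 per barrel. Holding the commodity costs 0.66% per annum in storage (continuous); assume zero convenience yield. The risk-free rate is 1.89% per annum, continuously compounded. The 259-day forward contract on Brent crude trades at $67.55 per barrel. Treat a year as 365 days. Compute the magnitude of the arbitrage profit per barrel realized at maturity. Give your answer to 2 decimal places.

Fair forward: F* = S·e^(carry·T), with carry = (r + u) = 0.0189 + 0.0066 = 0.0255
F* = 64.02 · e^(0.0255 × 259/365) = 64.02 · e^0.018095 = 64.02 × 1.018260 = $65.1890
Market $67.55 > fair $65.1890: forward overpriced → cash-and-carry (buy spot, short the forward).
At maturity, profit = |F_mkt − F*| = |67.55 − 65.1890| = $2.36 per barrel

$2.36 per barrel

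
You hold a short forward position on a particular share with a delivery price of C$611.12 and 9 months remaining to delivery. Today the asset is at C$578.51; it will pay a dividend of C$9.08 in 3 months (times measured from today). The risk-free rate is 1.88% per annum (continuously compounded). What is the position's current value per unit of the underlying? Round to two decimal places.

C$33.09

PV(remaining dividends) I = 9.08·e^(−0.0188·3/12) = 9.0374
Current forward F = (S − I)·e^(rT) = (578.51 − 9.0374)·e^(0.0188·9/12) = 569.4726 × 1.014200 = 577.5591
Value (long) = (F − K)·e^(−rT) = (577.5591 − 611.12) × 0.985999 = -33.0910
Short position value = −(long value) = C$33.09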